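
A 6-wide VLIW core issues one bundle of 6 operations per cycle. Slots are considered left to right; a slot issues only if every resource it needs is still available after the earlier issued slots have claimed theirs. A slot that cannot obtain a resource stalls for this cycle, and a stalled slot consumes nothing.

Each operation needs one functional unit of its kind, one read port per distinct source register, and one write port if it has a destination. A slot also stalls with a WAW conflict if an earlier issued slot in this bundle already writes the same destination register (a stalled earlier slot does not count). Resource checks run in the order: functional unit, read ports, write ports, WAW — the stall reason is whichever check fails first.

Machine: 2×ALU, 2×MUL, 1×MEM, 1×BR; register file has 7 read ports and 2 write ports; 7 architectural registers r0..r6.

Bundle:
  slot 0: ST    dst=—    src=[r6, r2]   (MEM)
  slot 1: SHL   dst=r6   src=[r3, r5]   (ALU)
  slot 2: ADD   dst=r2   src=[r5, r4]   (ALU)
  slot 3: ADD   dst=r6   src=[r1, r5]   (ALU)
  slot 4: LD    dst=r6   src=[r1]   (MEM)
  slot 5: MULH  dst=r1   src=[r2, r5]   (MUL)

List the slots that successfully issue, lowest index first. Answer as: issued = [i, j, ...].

slot 0 (MEM): ISSUE — free A2,Mu2,Ld0,B1 rp5 wp2
slot 1 (ALU): ISSUE — free A1,Mu2,Ld0,B1 rp3 wp1
slot 2 (ALU): ISSUE — free A0,Mu2,Ld0,B1 rp1 wp0
slot 3 (ALU): stall FU — free A0,Mu2,Ld0,B1 rp1 wp0
slot 4 (MEM): stall FU — free A0,Mu2,Ld0,B1 rp1 wp0
slot 5 (MUL): stall RD_PORT — free A0,Mu2,Ld0,B1 rp1 wp0

issued = [0, 1, 2]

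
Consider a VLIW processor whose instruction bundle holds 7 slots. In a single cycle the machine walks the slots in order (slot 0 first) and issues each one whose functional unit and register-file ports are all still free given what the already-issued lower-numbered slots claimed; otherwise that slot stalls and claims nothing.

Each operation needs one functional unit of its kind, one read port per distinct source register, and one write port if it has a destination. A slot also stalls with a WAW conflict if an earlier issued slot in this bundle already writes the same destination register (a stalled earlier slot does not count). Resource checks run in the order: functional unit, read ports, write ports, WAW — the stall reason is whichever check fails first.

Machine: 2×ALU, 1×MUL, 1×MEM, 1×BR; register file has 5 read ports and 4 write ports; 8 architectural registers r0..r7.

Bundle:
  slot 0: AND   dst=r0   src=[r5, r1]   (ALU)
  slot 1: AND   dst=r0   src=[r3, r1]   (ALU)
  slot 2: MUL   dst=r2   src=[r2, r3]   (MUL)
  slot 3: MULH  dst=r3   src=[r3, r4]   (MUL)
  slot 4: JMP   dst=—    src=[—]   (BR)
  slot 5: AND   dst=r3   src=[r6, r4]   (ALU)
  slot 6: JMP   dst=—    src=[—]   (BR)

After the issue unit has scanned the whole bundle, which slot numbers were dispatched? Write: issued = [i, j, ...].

slot 0 (ALU): ISSUE — free A1,Mu1,Ld1,B1 rp3 wp3
slot 1 (ALU): stall WAW — free A1,Mu1,Ld1,B1 rp3 wp3
slot 2 (MUL): ISSUE — free A1,Mu0,Ld1,B1 rp1 wp2
slot 3 (MUL): stall FU — free A1,Mu0,Ld1,B1 rp1 wp2
slot 4 (BR): ISSUE — free A1,Mu0,Ld1,B0 rp1 wp2
slot 5 (ALU): stall RD_PORT — free A1,Mu0,Ld1,B0 rp1 wp2
slot 6 (BR): stall FU — free A1,Mu0,Ld1,B0 rp1 wp2

issued = [0, 2, 4]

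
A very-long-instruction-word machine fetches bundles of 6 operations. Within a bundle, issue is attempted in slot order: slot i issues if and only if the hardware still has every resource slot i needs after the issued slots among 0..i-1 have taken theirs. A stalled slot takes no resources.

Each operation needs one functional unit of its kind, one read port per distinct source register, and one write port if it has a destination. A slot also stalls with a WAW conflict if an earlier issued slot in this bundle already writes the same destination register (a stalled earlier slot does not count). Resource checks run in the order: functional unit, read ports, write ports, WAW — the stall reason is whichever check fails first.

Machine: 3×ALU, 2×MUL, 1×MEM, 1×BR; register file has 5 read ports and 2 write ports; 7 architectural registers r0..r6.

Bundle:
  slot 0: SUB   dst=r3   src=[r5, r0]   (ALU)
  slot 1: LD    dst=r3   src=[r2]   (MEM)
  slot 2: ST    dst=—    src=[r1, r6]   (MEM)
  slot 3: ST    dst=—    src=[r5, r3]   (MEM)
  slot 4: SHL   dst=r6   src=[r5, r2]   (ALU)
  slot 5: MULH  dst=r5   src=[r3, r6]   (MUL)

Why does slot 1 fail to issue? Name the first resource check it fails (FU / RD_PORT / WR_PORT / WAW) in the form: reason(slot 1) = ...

(0) want 1×ALU +2rd +1wr — yes → AL2|MU2|ME1|BR1|rd3|wr1
(1) want 1×MEM +1rd +1wr — WAW → AL2|MU2|ME1|BR1|rd3|wr1
(2) want 1×MEM +2rd +0wr — yes → AL2|MU2|ME0|BR1|rd1|wr1
(3) want 1×MEM +2rd +0wr — FU → AL2|MU2|ME0|BR1|rd1|wr1
(4) want 1×ALU +2rd +1wr — RD_PORT → AL2|MU2|ME0|BR1|rd1|wr1
(5) want 1×MUL +2rd +1wr — RD_PORT → AL2|MU2|ME0|BR1|rd1|wr1

reason(slot 1) = WAW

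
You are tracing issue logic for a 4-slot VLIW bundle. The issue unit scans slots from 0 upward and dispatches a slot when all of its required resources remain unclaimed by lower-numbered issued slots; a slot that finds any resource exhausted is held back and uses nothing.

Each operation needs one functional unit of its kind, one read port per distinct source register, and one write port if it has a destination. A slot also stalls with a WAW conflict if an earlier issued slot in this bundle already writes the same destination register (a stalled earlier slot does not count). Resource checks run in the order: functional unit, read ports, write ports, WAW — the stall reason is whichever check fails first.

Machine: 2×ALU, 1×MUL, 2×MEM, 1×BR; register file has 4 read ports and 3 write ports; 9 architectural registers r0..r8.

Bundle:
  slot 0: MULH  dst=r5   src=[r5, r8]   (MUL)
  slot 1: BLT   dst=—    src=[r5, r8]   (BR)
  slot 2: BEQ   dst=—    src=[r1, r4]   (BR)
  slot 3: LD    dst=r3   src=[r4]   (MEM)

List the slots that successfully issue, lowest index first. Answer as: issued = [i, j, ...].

#0 MUL src=r5,r8 dispatched  <A:2 Mu:0 Ld:2 B:1 rd:2 wr:2>
#1 BR src=r5,r8 dispatched  <A:2 Mu:0 Ld:2 B:0 rd:0 wr:2>
#2 BR src=r1,r4 held:FU  <A:2 Mu:0 Ld:2 B:0 rd:0 wr:2>
#3 MEM src=r4 held:RD_PORT  <A:2 Mu:0 Ld:2 B:0 rd:0 wr:2>

issued = [0, 1]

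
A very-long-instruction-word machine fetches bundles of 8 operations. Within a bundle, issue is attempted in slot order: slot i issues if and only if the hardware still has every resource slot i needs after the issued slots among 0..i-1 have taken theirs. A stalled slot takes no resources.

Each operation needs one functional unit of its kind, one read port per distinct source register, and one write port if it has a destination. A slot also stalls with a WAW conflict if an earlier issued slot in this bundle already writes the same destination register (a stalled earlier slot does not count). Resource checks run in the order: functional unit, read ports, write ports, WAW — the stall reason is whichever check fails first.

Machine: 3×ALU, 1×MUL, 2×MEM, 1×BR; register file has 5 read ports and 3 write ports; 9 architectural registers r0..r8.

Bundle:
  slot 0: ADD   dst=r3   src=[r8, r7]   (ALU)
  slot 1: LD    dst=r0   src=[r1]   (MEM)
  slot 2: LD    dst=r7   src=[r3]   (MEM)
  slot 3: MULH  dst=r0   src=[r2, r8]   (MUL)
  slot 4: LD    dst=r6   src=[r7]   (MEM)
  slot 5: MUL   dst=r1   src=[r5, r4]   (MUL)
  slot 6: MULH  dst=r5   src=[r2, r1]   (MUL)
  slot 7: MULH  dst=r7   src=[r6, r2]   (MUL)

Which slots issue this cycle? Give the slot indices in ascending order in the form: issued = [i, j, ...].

issued = [0, 1, 2]

[0] ALU needs rd=2 wr=1: ok; after: ALU=2 MUL=1 MEM=2 BR=1, R=3, W=2
[1] MEM needs rd=1 wr=1: ok; after: ALU=2 MUL=1 MEM=1 BR=1, R=2, W=1
[2] MEM needs rd=1 wr=1: ok; after: ALU=2 MUL=1 MEM=0 BR=1, R=1, W=0
[3] MUL needs rd=2 wr=1: RD_PORT; after: ALU=2 MUL=1 MEM=0 BR=1, R=1, W=0
[4] MEM needs rd=1 wr=1: FU; after: ALU=2 MUL=1 MEM=0 BR=1, R=1, W=0
[5] MUL needs rd=2 wr=1: RD_PORT; after: ALU=2 MUL=1 MEM=0 BR=1, R=1, W=0
[6] MUL needs rd=2 wr=1: RD_PORT; after: ALU=2 MUL=1 MEM=0 BR=1, R=1, W=0
[7] MUL needs rd=2 wr=1: RD_PORT; after: ALU=2 MUL=1 MEM=0 BR=1, R=1, W=0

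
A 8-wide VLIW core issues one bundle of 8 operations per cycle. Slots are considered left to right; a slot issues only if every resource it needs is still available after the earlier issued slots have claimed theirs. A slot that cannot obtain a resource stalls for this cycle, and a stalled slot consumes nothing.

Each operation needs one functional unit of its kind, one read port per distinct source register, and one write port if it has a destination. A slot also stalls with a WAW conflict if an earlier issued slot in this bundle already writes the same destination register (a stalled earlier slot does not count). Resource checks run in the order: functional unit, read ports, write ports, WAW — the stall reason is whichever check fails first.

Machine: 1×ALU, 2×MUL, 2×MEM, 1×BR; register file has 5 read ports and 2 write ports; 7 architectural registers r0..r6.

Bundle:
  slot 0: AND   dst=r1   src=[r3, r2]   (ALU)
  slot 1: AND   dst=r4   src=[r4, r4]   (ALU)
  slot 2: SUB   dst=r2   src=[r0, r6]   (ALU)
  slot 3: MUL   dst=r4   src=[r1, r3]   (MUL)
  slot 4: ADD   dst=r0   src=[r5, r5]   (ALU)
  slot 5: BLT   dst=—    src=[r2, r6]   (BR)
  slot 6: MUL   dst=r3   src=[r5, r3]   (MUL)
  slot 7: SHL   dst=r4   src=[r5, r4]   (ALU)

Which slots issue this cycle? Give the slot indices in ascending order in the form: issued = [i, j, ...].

issued = [0, 3]

  0. ALU→r1 ⇒ go  {0A/2Mu/2Ld/1B | 3r 1w}
  1. ALU→r4 ⇒ no(FU)  {0A/2Mu/2Ld/1B | 3r 1w}
  2. ALU→r2 ⇒ no(FU)  {0A/2Mu/2Ld/1B | 3r 1w}
  3. MUL→r4 ⇒ go  {0A/1Mu/2Ld/1B | 1r 0w}
  4. ALU→r0 ⇒ no(FU)  {0A/1Mu/2Ld/1B | 1r 0w}
  5. BR ⇒ no(RD_PORT)  {0A/1Mu/2Ld/1B | 1r 0w}
  6. MUL→r3 ⇒ no(RD_PORT)  {0A/1Mu/2Ld/1B | 1r 0w}
  7. ALU→r4 ⇒ no(FU)  {0A/1Mu/2Ld/1B | 1r 0w}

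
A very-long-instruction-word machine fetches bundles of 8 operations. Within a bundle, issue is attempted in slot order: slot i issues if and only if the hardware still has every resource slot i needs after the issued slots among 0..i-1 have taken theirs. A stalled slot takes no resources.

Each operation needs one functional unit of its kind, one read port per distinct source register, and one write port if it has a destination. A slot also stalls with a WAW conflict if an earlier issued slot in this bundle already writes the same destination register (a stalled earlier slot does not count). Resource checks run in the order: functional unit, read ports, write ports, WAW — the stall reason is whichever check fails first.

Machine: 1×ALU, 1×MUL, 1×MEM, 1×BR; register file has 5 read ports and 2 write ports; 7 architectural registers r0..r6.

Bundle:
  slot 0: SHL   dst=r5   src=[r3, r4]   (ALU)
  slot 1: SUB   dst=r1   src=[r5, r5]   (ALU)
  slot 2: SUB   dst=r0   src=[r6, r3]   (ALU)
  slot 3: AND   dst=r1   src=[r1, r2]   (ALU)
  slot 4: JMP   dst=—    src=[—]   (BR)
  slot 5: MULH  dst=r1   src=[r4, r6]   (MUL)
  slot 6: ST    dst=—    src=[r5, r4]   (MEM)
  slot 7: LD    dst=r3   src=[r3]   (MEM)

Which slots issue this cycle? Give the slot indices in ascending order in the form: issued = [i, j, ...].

#0 ALU src=r3,r4 dispatched  <A:0 Mu:1 Ld:1 B:1 rd:3 wr:1>
#1 ALU src=r5,r5 held:FU  <A:0 Mu:1 Ld:1 B:1 rd:3 wr:1>
#2 ALU src=r6,r3 held:FU  <A:0 Mu:1 Ld:1 B:1 rd:3 wr:1>
#3 ALU src=r1,r2 held:FU  <A:0 Mu:1 Ld:1 B:1 rd:3 wr:1>
#4 BR src=- dispatched  <A:0 Mu:1 Ld:1 B:0 rd:3 wr:1>
#5 MUL src=r4,r6 dispatched  <A:0 Mu:0 Ld:1 B:0 rd:1 wr:0>
#6 MEM src=r5,r4 held:RD_PORT  <A:0 Mu:0 Ld:1 B:0 rd:1 wr:0>
#7 MEM src=r3 held:WR_PORT  <A:0 Mu:0 Ld:1 B:0 rd:1 wr:0>

issued = [0, 4, 5]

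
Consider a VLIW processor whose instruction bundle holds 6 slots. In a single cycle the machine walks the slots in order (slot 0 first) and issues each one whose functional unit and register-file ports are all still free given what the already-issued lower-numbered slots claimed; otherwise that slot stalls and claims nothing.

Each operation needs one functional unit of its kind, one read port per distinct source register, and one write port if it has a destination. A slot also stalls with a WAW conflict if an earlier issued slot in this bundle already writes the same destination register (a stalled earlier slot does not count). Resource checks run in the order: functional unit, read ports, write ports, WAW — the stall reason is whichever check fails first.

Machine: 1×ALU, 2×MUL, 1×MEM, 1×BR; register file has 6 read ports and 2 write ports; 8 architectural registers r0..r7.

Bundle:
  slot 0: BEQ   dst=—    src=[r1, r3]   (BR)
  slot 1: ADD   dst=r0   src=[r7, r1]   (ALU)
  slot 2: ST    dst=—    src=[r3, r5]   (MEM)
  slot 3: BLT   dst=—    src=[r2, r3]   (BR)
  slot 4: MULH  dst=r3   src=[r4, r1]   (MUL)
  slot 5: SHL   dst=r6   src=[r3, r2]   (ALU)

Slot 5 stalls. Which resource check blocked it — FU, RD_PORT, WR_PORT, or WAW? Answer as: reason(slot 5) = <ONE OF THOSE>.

#0 BR src=r1,r3 dispatched  <A:1 Mu:2 Ld:1 B:0 rd:4 wr:2>
#1 ALU src=r7,r1 dispatched  <A:0 Mu:2 Ld:1 B:0 rd:2 wr:1>
#2 MEM src=r3,r5 dispatched  <A:0 Mu:2 Ld:0 B:0 rd:0 wr:1>
#3 BR src=r2,r3 held:FU  <A:0 Mu:2 Ld:0 B:0 rd:0 wr:1>
#4 MUL src=r4,r1 held:RD_PORT  <A:0 Mu:2 Ld:0 B:0 rd:0 wr:1>
#5 ALU src=r3,r2 held:FU  <A:0 Mu:2 Ld:0 B:0 rd:0 wr:1>

reason(slot 5) = FU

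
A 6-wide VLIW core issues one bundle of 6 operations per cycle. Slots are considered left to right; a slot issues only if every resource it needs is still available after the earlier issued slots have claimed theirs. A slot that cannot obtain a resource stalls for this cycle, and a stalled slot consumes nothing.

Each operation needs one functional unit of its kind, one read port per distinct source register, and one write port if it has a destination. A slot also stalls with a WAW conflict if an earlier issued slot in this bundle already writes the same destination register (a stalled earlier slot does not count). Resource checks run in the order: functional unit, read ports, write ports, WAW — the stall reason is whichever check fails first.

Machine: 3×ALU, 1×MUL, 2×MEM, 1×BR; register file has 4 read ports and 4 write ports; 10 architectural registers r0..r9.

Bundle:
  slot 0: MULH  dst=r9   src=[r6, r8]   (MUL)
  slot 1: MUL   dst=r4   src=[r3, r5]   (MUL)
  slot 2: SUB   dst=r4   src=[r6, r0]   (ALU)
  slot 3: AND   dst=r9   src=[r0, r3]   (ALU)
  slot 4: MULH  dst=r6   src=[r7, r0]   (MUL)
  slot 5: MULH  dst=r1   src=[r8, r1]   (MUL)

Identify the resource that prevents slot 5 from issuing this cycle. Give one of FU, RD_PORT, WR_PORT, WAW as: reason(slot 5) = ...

reason(slot 5) = FU

[0] MUL needs rd=2 wr=1: ok; after: ALU=3 MUL=0 MEM=2 BR=1, R=2, W=3
[1] MUL needs rd=2 wr=1: FU; after: ALU=3 MUL=0 MEM=2 BR=1, R=2, W=3
[2] ALU needs rd=2 wr=1: ok; after: ALU=2 MUL=0 MEM=2 BR=1, R=0, W=2
[3] ALU needs rd=2 wr=1: RD_PORT; after: ALU=2 MUL=0 MEM=2 BR=1, R=0, W=2
[4] MUL needs rd=2 wr=1: FU; after: ALU=2 MUL=0 MEM=2 BR=1, R=0, W=2
[5] MUL needs rd=2 wr=1: FU; after: ALU=2 MUL=0 MEM=2 BR=1, R=0, W=2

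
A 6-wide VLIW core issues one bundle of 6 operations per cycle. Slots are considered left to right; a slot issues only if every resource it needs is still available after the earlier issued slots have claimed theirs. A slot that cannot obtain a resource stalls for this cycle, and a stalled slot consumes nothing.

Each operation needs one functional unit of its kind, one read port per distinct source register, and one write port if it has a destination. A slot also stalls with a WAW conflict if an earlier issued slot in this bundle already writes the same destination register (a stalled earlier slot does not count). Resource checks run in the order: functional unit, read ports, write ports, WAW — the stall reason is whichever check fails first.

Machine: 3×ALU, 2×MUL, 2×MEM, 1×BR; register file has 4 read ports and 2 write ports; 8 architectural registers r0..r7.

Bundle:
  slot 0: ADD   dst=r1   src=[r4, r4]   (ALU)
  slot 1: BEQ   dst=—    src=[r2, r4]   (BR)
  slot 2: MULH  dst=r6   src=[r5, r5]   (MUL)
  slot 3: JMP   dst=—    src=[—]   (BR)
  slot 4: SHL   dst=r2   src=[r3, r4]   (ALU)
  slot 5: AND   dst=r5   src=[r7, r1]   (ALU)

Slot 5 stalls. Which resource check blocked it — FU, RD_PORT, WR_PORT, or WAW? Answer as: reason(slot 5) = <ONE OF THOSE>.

slot 0 (ALU): ISSUE — free A2,Mu2,Ld2,B1 rp3 wp1
slot 1 (BR): ISSUE — free A2,Mu2,Ld2,B0 rp1 wp1
slot 2 (MUL): ISSUE — free A2,Mu1,Ld2,B0 rp0 wp0
slot 3 (BR): stall FU — free A2,Mu1,Ld2,B0 rp0 wp0
slot 4 (ALU): stall RD_PORT — free A2,Mu1,Ld2,B0 rp0 wp0
slot 5 (ALU): stall RD_PORT — free A2,Mu1,Ld2,B0 rp0 wp0

reason(slot 5) = RD_PORT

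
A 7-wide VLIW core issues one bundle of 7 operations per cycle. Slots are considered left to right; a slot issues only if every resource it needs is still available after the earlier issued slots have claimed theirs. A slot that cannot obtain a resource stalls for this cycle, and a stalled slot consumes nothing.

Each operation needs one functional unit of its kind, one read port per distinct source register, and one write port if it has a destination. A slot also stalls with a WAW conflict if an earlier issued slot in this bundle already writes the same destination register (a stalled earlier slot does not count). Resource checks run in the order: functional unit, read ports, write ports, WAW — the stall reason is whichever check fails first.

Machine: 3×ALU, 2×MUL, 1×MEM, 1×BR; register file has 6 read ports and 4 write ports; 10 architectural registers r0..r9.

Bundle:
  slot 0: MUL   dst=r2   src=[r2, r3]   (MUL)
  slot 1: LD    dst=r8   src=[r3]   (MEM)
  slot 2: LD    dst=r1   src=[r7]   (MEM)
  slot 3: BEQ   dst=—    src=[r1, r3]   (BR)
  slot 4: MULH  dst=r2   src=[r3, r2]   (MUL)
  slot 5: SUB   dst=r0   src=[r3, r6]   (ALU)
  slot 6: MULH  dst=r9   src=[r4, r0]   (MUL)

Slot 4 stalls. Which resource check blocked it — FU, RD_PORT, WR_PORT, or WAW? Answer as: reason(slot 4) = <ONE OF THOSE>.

[0] MUL needs rd=2 wr=1: ok; after: ALU=3 MUL=1 MEM=1 BR=1, R=4, W=3
[1] MEM needs rd=1 wr=1: ok; after: ALU=3 MUL=1 MEM=0 BR=1, R=3, W=2
[2] MEM needs rd=1 wr=1: FU; after: ALU=3 MUL=1 MEM=0 BR=1, R=3, W=2
[3] BR needs rd=2 wr=0: ok; after: ALU=3 MUL=1 MEM=0 BR=0, R=1, W=2
[4] MUL needs rd=2 wr=1: RD_PORT; after: ALU=3 MUL=1 MEM=0 BR=0, R=1, W=2
[5] ALU needs rd=2 wr=1: RD_PORT; after: ALU=3 MUL=1 MEM=0 BR=0, R=1, W=2
[6] MUL needs rd=2 wr=1: RD_PORT; after: ALU=3 MUL=1 MEM=0 BR=0, R=1, W=2

reason(slot 4) = RD_PORT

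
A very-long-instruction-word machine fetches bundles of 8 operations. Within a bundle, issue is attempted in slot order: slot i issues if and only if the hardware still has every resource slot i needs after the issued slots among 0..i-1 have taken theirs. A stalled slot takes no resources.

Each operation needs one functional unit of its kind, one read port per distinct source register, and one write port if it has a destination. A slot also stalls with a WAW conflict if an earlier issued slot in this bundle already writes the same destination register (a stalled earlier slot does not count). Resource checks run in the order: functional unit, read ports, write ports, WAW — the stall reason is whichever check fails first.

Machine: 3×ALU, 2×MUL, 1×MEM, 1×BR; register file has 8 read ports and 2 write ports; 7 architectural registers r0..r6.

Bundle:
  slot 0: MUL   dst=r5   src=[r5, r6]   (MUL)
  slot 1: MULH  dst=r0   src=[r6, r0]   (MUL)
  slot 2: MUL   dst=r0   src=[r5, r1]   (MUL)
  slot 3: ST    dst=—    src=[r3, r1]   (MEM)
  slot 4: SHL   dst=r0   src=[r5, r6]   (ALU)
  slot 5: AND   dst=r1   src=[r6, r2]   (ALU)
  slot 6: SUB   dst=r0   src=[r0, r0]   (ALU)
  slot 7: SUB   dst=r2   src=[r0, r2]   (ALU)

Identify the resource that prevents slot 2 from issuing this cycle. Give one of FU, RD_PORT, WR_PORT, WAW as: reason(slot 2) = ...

slot 0 (MUL): ISSUE — free A3,Mu1,Ld1,B1 rp6 wp1
slot 1 (MUL): ISSUE — free A3,Mu0,Ld1,B1 rp4 wp0
slot 2 (MUL): stall FU — free A3,Mu0,Ld1,B1 rp4 wp0
slot 3 (MEM): ISSUE — free A3,Mu0,Ld0,B1 rp2 wp0
slot 4 (ALU): stall WR_PORT — free A3,Mu0,Ld0,B1 rp2 wp0
slot 5 (ALU): stall WR_PORT — free A3,Mu0,Ld0,B1 rp2 wp0
slot 6 (ALU): stall WR_PORT — free A3,Mu0,Ld0,B1 rp2 wp0
slot 7 (ALU): stall WR_PORT — free A3,Mu0,Ld0,B1 rp2 wp0

reason(slot 2) = FU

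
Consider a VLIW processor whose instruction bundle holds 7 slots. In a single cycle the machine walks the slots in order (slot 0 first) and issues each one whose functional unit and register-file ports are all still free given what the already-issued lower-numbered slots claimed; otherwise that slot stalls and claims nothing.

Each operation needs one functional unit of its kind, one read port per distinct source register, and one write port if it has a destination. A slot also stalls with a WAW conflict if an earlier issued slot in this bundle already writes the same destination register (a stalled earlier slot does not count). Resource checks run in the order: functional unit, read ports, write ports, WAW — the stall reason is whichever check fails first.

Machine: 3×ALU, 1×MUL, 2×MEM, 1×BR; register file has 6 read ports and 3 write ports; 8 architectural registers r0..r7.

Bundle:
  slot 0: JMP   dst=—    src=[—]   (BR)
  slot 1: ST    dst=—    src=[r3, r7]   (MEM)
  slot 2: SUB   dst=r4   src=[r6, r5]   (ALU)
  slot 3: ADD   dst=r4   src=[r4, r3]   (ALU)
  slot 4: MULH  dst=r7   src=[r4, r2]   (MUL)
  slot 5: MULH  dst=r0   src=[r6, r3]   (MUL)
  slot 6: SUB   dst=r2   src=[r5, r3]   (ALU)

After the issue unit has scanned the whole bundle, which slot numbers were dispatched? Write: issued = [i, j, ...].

issued = [0, 1, 2, 4]

  0. BR ⇒ go  {3A/1Mu/2Ld/0B | 6r 3w}
  1. MEM ⇒ go  {3A/1Mu/1Ld/0B | 4r 3w}
  2. ALU→r4 ⇒ go  {2A/1Mu/1Ld/0B | 2r 2w}
  3. ALU→r4 ⇒ no(WAW)  {2A/1Mu/1Ld/0B | 2r 2w}
  4. MUL→r7 ⇒ go  {2A/0Mu/1Ld/0B | 0r 1w}
  5. MUL→r0 ⇒ no(FU)  {2A/0Mu/1Ld/0B | 0r 1w}
  6. ALU→r2 ⇒ no(RD_PORT)  {2A/0Mu/1Ld/0B | 0r 1w}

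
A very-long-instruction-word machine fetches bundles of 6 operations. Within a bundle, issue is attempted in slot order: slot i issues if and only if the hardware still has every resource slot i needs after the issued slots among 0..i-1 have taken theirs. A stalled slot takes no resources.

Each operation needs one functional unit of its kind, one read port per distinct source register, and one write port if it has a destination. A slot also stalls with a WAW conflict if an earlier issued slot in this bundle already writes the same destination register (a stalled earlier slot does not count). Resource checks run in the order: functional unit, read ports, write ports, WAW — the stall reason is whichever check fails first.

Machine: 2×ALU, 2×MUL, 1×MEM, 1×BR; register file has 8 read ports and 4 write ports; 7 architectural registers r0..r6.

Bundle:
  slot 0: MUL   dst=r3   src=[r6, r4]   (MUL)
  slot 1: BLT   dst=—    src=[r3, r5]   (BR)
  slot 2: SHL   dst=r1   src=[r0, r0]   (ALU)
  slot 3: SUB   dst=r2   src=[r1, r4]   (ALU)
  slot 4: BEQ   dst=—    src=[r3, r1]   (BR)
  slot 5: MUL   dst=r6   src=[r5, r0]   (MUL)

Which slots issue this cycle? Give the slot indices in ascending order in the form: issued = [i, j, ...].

issued = [0, 1, 2, 3]

[0] MUL needs rd=2 wr=1: ok; after: ALU=2 MUL=1 MEM=1 BR=1, R=6, W=3
[1] BR needs rd=2 wr=0: ok; after: ALU=2 MUL=1 MEM=1 BR=0, R=4, W=3
[2] ALU needs rd=1 wr=1: ok; after: ALU=1 MUL=1 MEM=1 BR=0, R=3, W=2
[3] ALU needs rd=2 wr=1: ok; after: ALU=0 MUL=1 MEM=1 BR=0, R=1, W=1
[4] BR needs rd=2 wr=0: FU; after: ALU=0 MUL=1 MEM=1 BR=0, R=1, W=1
[5] MUL needs rd=2 wr=1: RD_PORT; after: ALU=0 MUL=1 MEM=1 BR=0, R=1, W=1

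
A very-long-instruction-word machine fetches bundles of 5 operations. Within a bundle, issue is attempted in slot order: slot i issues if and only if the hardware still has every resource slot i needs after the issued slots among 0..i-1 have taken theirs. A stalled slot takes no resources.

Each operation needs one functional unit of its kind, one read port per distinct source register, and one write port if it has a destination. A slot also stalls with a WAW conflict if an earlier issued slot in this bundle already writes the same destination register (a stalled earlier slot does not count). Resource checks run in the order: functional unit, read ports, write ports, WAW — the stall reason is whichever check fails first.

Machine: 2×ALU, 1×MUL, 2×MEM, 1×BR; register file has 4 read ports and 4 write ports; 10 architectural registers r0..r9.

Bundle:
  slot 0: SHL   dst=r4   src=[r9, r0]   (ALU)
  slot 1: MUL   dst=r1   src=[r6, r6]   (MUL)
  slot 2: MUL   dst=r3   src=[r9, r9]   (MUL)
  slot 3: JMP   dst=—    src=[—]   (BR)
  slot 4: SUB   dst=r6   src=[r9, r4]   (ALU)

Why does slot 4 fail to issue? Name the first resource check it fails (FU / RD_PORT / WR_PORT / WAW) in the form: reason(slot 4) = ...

reason(slot 4) = RD_PORT

  0. ALU→r4 ⇒ go  {1A/1Mu/2Ld/1B | 2r 3w}
  1. MUL→r1 ⇒ go  {1A/0Mu/2Ld/1B | 1r 2w}
  2. MUL→r3 ⇒ no(FU)  {1A/0Mu/2Ld/1B | 1r 2w}
  3. BR ⇒ go  {1A/0Mu/2Ld/0B | 1r 2w}
  4. ALU→r6 ⇒ no(RD_PORT)  {1A/0Mu/2Ld/0B | 1r 2w}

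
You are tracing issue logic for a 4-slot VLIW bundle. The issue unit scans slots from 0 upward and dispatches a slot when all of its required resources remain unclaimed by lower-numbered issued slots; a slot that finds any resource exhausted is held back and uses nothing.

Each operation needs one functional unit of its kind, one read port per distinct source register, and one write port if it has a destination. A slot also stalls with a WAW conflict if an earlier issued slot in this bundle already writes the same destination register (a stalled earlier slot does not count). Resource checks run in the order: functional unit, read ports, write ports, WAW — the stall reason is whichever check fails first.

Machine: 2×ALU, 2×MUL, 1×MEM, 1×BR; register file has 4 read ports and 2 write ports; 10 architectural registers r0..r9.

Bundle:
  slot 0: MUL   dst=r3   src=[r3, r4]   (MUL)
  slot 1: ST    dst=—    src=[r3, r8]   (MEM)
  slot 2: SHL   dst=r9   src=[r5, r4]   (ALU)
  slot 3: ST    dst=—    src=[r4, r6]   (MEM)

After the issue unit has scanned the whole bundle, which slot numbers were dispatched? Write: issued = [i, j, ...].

issued = [0, 1]

slot 0 (MUL): ISSUE — free A2,Mu1,Ld1,B1 rp2 wp1
slot 1 (MEM): ISSUE — free A2,Mu1,Ld0,B1 rp0 wp1
slot 2 (ALU): stall RD_PORT — free A2,Mu1,Ld0,B1 rp0 wp1
slot 3 (MEM): stall FU — free A2,Mu1,Ld0,B1 rp0 wp1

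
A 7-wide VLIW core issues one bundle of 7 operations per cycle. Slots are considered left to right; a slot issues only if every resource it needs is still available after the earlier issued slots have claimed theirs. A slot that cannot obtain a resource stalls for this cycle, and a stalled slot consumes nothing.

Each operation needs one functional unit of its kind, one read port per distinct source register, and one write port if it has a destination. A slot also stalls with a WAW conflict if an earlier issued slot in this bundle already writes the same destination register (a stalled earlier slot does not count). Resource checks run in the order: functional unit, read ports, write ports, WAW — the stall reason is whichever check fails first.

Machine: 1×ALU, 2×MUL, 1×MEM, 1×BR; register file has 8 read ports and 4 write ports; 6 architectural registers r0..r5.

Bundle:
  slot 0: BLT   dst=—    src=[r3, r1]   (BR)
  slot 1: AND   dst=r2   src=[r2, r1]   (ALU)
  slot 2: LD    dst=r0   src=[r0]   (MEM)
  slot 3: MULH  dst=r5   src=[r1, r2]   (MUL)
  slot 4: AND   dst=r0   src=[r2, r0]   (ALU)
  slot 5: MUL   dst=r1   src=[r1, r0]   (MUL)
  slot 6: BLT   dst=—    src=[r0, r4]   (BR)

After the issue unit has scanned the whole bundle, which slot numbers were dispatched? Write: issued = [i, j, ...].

  0. BR ⇒ go  {1A/2Mu/1Ld/0B | 6r 4w}
  1. ALU→r2 ⇒ go  {0A/2Mu/1Ld/0B | 4r 3w}
  2. MEM→r0 ⇒ go  {0A/2Mu/0Ld/0B | 3r 2w}
  3. MUL→r5 ⇒ go  {0A/1Mu/0Ld/0B | 1r 1w}
  4. ALU→r0 ⇒ no(FU)  {0A/1Mu/0Ld/0B | 1r 1w}
  5. MUL→r1 ⇒ no(RD_PORT)  {0A/1Mu/0Ld/0B | 1r 1w}
  6. BR ⇒ no(FU)  {0A/1Mu/0Ld/0B | 1r 1w}

issued = [0, 1, 2, 3]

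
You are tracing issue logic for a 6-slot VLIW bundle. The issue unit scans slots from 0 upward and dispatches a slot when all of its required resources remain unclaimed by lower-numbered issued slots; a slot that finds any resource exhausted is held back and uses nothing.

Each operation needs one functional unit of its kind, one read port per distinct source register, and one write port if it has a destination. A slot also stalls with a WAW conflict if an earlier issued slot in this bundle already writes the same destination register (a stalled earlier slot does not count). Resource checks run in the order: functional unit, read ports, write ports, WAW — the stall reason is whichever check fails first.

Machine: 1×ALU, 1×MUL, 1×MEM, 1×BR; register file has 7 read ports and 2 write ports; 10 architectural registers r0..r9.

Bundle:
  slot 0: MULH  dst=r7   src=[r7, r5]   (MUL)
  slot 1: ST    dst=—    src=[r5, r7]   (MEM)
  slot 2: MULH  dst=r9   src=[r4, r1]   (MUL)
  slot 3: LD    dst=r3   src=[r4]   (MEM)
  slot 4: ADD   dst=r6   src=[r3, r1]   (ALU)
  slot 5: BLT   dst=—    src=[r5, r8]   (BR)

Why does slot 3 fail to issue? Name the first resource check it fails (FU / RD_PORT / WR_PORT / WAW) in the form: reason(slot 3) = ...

slot 0 (MUL): ISSUE — free A1,Mu0,Ld1,B1 rp5 wp1
slot 1 (MEM): ISSUE — free A1,Mu0,Ld0,B1 rp3 wp1
slot 2 (MUL): stall FU — free A1,Mu0,Ld0,B1 rp3 wp1
slot 3 (MEM): stall FU — free A1,Mu0,Ld0,B1 rp3 wp1
slot 4 (ALU): ISSUE — free A0,Mu0,Ld0,B1 rp1 wp0
slot 5 (BR): stall RD_PORT — free A0,Mu0,Ld0,B1 rp1 wp0

reason(slot 3) = FU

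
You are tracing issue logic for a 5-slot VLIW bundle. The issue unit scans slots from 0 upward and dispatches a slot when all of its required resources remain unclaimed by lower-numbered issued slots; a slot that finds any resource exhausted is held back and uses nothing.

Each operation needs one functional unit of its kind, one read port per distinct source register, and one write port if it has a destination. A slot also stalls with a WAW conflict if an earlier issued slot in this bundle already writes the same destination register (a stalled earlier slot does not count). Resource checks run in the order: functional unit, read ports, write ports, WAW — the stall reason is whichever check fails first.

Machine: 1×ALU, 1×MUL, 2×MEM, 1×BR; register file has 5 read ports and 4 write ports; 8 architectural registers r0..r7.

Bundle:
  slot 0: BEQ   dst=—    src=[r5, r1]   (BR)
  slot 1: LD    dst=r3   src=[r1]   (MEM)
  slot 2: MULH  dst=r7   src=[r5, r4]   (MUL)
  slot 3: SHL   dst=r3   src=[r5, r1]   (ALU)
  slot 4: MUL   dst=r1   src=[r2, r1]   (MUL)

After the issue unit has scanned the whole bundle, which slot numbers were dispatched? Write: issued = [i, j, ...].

issued = [0, 1, 2]

[0] BR needs rd=2 wr=0: ok; after: ALU=1 MUL=1 MEM=2 BR=0, R=3, W=4
[1] MEM needs rd=1 wr=1: ok; after: ALU=1 MUL=1 MEM=1 BR=0, R=2, W=3
[2] MUL needs rd=2 wr=1: ok; after: ALU=1 MUL=0 MEM=1 BR=0, R=0, W=2
[3] ALU needs rd=2 wr=1: RD_PORT; after: ALU=1 MUL=0 MEM=1 BR=0, R=0, W=2
[4] MUL needs rd=2 wr=1: FU; after: ALU=1 MUL=0 MEM=1 BR=0, R=0, W=2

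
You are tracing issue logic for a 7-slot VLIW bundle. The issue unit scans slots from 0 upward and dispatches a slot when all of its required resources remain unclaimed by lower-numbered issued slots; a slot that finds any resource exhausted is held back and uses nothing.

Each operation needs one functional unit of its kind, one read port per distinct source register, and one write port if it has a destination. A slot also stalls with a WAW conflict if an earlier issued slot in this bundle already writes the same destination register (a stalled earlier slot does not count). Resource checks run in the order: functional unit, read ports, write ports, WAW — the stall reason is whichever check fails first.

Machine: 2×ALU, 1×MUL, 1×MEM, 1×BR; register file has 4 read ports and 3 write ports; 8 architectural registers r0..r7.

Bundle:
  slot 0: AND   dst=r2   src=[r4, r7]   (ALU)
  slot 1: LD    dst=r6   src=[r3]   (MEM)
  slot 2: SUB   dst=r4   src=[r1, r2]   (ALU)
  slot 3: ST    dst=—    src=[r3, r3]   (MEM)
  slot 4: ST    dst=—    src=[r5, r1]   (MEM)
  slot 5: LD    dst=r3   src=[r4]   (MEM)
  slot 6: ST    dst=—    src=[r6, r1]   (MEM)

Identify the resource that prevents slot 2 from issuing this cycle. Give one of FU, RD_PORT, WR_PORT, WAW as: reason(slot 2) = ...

reason(slot 2) = RD_PORT

[0] ALU needs rd=2 wr=1: ok; after: ALU=1 MUL=1 MEM=1 BR=1, R=2, W=2
[1] MEM needs rd=1 wr=1: ok; after: ALU=1 MUL=1 MEM=0 BR=1, R=1, W=1
[2] ALU needs rd=2 wr=1: RD_PORT; after: ALU=1 MUL=1 MEM=0 BR=1, R=1, W=1
[3] MEM needs rd=1 wr=0: FU; after: ALU=1 MUL=1 MEM=0 BR=1, R=1, W=1
[4] MEM needs rd=2 wr=0: FU; after: ALU=1 MUL=1 MEM=0 BR=1, R=1, W=1
[5] MEM needs rd=1 wr=1: FU; after: ALU=1 MUL=1 MEM=0 BR=1, R=1, W=1
[6] MEM needs rd=2 wr=0: FU; after: ALU=1 MUL=1 MEM=0 BR=1, R=1, W=1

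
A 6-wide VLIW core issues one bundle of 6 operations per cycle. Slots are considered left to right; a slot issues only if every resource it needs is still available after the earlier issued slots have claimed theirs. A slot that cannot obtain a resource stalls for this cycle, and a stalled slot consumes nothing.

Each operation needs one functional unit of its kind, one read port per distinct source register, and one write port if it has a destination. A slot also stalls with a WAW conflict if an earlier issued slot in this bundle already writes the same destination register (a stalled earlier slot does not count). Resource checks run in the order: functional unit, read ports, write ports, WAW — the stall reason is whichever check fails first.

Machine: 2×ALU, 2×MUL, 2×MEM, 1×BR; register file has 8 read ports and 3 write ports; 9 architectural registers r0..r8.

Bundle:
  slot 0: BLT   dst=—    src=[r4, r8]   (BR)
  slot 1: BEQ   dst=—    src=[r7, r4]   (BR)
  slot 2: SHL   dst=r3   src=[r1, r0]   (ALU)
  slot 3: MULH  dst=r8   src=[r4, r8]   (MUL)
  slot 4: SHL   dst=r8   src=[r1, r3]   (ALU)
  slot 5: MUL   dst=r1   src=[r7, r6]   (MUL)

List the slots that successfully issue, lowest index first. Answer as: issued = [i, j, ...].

issued = [0, 2, 3, 5]

  0. BR ⇒ go  {2A/2Mu/2Ld/0B | 6r 3w}
  1. BR ⇒ no(FU)  {2A/2Mu/2Ld/0B | 6r 3w}
  2. ALU→r3 ⇒ go  {1A/2Mu/2Ld/0B | 4r 2w}
  3. MUL→r8 ⇒ go  {1A/1Mu/2Ld/0B | 2r 1w}
  4. ALU→r8 ⇒ no(WAW)  {1A/1Mu/2Ld/0B | 2r 1w}
  5. MUL→r1 ⇒ go  {1A/0Mu/2Ld/0B | 0r 0w}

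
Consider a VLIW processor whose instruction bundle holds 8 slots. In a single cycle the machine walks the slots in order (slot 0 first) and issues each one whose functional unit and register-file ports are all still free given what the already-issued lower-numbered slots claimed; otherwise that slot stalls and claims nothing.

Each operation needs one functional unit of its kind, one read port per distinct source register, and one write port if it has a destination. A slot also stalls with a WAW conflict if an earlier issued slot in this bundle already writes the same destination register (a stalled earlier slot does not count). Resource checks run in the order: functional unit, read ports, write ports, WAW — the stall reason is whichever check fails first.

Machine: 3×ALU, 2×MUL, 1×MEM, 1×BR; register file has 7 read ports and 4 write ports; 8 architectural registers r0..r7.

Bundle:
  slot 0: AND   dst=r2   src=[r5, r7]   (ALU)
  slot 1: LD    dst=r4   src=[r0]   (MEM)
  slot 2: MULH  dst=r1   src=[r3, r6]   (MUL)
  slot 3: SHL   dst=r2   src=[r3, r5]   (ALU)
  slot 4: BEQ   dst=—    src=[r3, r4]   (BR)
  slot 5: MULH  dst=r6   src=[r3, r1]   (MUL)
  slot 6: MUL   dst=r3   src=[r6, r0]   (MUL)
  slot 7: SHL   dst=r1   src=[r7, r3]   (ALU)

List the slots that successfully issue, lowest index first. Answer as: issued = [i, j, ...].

[0] ALU needs rd=2 wr=1: ok; after: ALU=2 MUL=2 MEM=1 BR=1, R=5, W=3
[1] MEM needs rd=1 wr=1: ok; after: ALU=2 MUL=2 MEM=0 BR=1, R=4, W=2
[2] MUL needs rd=2 wr=1: ok; after: ALU=2 MUL=1 MEM=0 BR=1, R=2, W=1
[3] ALU needs rd=2 wr=1: WAW; after: ALU=2 MUL=1 MEM=0 BR=1, R=2, W=1
[4] BR needs rd=2 wr=0: ok; after: ALU=2 MUL=1 MEM=0 BR=0, R=0, W=1
[5] MUL needs rd=2 wr=1: RD_PORT; after: ALU=2 MUL=1 MEM=0 BR=0, R=0, W=1
[6] MUL needs rd=2 wr=1: RD_PORT; after: ALU=2 MUL=1 MEM=0 BR=0, R=0, W=1
[7] ALU needs rd=2 wr=1: RD_PORT; after: ALU=2 MUL=1 MEM=0 BR=0, R=0, W=1

issued = [0, 1, 2, 4]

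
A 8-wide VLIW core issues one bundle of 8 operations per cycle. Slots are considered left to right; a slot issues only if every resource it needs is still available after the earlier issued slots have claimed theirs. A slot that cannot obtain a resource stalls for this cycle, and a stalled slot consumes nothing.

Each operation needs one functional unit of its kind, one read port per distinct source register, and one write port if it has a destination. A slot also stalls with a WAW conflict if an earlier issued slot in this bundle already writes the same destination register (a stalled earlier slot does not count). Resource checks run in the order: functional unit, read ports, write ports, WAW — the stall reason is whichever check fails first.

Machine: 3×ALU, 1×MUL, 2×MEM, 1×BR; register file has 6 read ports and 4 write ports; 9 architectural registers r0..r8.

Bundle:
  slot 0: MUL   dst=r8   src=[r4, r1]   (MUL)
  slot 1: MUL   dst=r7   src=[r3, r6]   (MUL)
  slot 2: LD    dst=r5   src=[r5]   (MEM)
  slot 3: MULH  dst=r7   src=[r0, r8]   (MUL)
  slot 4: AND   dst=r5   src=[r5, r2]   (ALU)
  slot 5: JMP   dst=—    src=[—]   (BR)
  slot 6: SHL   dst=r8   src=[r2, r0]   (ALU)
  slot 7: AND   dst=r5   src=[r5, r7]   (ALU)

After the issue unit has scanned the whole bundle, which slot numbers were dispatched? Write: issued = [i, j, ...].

(0) want 1×MUL +2rd +1wr — yes → AL3|MU0|ME2|BR1|rd4|wr3
(1) want 1×MUL +2rd +1wr — FU → AL3|MU0|ME2|BR1|rd4|wr3
(2) want 1×MEM +1rd +1wr — yes → AL3|MU0|ME1|BR1|rd3|wr2
(3) want 1×MUL +2rd +1wr — FU → AL3|MU0|ME1|BR1|rd3|wr2
(4) want 1×ALU +2rd +1wr — WAW → AL3|MU0|ME1|BR1|rd3|wr2
(5) want 1×BR +0rd +0wr — yes → AL3|MU0|ME1|BR0|rd3|wr2
(6) want 1×ALU +2rd +1wr — WAW → AL3|MU0|ME1|BR0|rd3|wr2
(7) want 1×ALU +2rd +1wr — WAW → AL3|MU0|ME1|BR0|rd3|wr2

issued = [0, 2, 5]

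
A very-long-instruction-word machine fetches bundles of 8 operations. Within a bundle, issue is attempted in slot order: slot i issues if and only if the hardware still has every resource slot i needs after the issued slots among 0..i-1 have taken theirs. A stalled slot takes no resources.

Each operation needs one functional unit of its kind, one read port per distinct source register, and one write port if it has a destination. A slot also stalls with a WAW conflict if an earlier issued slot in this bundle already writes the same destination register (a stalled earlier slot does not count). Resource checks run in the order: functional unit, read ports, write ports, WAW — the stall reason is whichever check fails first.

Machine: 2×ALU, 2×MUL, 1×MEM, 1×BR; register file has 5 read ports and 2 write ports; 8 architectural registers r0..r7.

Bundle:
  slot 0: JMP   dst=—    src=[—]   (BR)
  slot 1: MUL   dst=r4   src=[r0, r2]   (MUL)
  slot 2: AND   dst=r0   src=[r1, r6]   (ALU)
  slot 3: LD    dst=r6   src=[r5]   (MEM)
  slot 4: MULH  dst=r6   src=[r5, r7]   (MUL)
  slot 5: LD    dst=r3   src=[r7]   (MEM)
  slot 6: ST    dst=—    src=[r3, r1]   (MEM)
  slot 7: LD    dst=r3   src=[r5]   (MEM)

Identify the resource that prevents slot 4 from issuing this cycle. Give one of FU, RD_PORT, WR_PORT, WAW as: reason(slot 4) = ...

slot 0 (BR): ISSUE — free A2,Mu2,Ld1,B0 rp5 wp2
slot 1 (MUL): ISSUE — free A2,Mu1,Ld1,B0 rp3 wp1
slot 2 (ALU): ISSUE — free A1,Mu1,Ld1,B0 rp1 wp0
slot 3 (MEM): stall WR_PORT — free A1,Mu1,Ld1,B0 rp1 wp0
slot 4 (MUL): stall RD_PORT — free A1,Mu1,Ld1,B0 rp1 wp0
slot 5 (MEM): stall WR_PORT — free A1,Mu1,Ld1,B0 rp1 wp0
slot 6 (MEM): stall RD_PORT — free A1,Mu1,Ld1,B0 rp1 wp0
slot 7 (MEM): stall WR_PORT — free A1,Mu1,Ld1,B0 rp1 wp0

reason(slot 4) = RD_PORT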